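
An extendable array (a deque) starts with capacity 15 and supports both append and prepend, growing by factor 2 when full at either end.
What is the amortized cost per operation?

Growth at either end copies all elements; capacities form a geometric sequence with ratio 2, so total copy cost over n operations is O(n) (two geometric series). Amortized O(1).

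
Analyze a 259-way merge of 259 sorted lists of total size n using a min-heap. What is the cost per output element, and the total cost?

Maintain a min-heap of size 259 holding the current head of each list. Each output step does one extract-min (O(log 259)) and one insert of that list's next element (O(log 259)). Each of the n elements passes through the heap exactly once, so the total cost is O(n log 259), i.e. O(log 259) per output element.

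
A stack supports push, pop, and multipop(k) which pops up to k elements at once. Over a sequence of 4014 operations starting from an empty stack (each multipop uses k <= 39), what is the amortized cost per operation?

Each element is pushed exactly once and popped at most once (whether by pop or as part of a multipop). So the total number of individual pops over the whole sequence is at most the number of pushes, which is at most 4014. Total work <= 2 * 4014, hence O(1) amortized per operation.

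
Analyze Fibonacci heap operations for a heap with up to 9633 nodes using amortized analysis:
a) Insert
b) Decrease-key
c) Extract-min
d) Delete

Fibonacci heaps use lazy consolidation. Potential function Phi = t + 2m (t = number of trees, m = marked nodes).
- Insert: O(1) actual, Delta Phi = +1 (one new tree) => O(1) amortized.
- Decrease-key: with c cascading cuts, actual cost is O(c); Delta Phi <= c - 2(c-1) + 2 = 4 - c (c new trees; >= c-1 marks cleared; <= 1 new mark). Amortized O(c) + (4 - c) = O(1).
- Extract-min: O(D(n) + t) actual; consolidation drops t to <= D(n)+1, so Delta Phi pays for the t term. D(n) = O(log n) for n = 9633 => O(log n) amortized.
- Delete: decrease-key to -inf then extract-min = O(log n).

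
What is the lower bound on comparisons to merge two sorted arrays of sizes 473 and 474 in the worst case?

Adversary: with |473 - 474| <= 1 the inputs can be fully interleaved so that every adjacent pair in the merged output comes from different arrays. Then each of the 946 adjacent pairs must be directly compared, or the algorithm cannot determine their relative order. Standard merge meets this bound.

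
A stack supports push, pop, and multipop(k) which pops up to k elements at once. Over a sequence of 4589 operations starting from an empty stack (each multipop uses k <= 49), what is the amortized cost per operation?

Each element is pushed exactly once and popped at most once (whether by pop or as part of a multipop). So the total number of individual pops over the whole sequence is at most the number of pushes, which is at most 4589. Total work <= 2 * 4589, hence O(1) amortized per operation.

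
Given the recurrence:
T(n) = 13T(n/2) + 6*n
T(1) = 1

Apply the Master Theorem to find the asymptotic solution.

a=13, b=2, f(n)=6*n. log_2(13) = 3.7. Case 1 of Master Theorem: T(n) = O(n^3.7).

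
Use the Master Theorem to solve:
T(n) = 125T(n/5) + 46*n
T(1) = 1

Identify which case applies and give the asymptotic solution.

a=125, b=5, f(n)=46*n.
log_5(125) = 3 > 1.
Since f(n) = O(n^1) is polynomially smaller than n^3, Case 1 applies.
T(n) = Theta(n^3).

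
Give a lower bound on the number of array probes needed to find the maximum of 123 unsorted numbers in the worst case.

Adversary: any unprobed cell could hold a value larger than everything seen so far. If fewer than 123 cells are probed, the adversary places the max in an unprobed cell. So all 123 cells must be examined; together with 123-1 comparisons this is tight.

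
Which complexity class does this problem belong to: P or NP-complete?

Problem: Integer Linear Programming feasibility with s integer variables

This problem is NP-complete: ILP feasibility is NP-complete (LP relaxation is in P).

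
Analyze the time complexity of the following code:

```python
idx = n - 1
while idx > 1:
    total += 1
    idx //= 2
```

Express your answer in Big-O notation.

Time complexity: O(log n).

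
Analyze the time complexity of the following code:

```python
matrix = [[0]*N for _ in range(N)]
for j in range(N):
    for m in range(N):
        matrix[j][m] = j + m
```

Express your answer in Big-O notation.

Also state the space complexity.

Time complexity: O(n^2).
Space complexity: O(n^2).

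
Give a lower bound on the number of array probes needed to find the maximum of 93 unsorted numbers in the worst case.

Adversary: any unprobed cell could hold a value larger than everything seen so far. If fewer than 93 cells are probed, the adversary places the max in an unprobed cell. So all 93 cells must be examined; together with 93-1 comparisons this is tight.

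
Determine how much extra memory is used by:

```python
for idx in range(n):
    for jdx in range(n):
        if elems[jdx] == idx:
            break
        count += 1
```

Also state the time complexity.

Space complexity: O(1).
Only a constant amount of auxiliary storage is used; nothing grows with n.
Time complexity: O(n^2).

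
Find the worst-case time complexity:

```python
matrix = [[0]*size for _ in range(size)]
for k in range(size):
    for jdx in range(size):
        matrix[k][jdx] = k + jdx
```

Time complexity: O(n^2).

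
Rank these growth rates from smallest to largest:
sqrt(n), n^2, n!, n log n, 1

Ordered by growth rate: 1 < sqrt(n) < n log n < n^2 < n!.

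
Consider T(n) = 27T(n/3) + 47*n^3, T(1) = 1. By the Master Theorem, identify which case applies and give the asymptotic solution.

a=27, b=3, f(n)=47*n^3.
log_3(27) = 3, so n^(log_b(a)) = n^3.
f(n) = Theta(n^3), so Case 2 applies.
T(n) = Theta(n^3 log n).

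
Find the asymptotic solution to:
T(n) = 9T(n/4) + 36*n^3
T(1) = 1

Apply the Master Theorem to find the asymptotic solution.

a=9, b=4, f(n)=36*n^3. log_4(9) = 1.585 < 3. Case 3: T(n) = O(n^3).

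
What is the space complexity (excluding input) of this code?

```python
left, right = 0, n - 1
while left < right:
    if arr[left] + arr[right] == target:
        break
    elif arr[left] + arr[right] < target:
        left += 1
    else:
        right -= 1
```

Space complexity: O(1).
Only a constant amount of auxiliary storage is used; nothing grows with n.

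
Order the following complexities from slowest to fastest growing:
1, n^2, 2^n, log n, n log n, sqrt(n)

Ordered by growth rate: 1 < log n < sqrt(n) < n log n < n^2 < 2^n.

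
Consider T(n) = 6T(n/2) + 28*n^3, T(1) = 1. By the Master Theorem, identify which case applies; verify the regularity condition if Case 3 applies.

a=6, b=2, f(n)=28*n^3.
log_2(6) = 2.585 < 3.
f(n) = Omega(n^(2.585+epsilon)) for some epsilon > 0, so Case 3 is the candidate.
Regularity: a*f(n/b) = 6*28*(n/2)^3 = (6/8)*28*n^3 <= c*f(n) with c = 6/8 < 1. Satisfied.
Case 3: T(n) = Theta(n^3).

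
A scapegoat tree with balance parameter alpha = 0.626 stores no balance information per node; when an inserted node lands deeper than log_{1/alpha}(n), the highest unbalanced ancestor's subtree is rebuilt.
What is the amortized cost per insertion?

Search/insert path is O(log n). A rebuild of a subtree of size s costs O(s), but with alpha = 0.626 at least Omega(s) insertions must have occurred in that subtree since its last rebuild. Charging O(1) of the rebuild to each such insertion gives O(log n) amortized.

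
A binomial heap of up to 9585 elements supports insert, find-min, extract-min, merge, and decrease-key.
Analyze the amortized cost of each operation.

A binomial heap with n <= 9585 elements has at most floor(log_2 9585) + 1 = 14 trees. Using potential Phi = number of trees: Insert adds one tree, but cascading merges reduce count -- amortized O(1). Find-min reads the cached minimum pointer: O(1). Extract-min creates O(log n) new trees: O(log n). Merge combines tree lists: O(log n). Decrease-key sifts the element up its tree of height <= log n: O(log n).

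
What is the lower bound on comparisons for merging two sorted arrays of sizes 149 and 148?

Adversary argument: with sizes 149 and 148 (differing by at most 1), interleave the two arrays so that every consecutive pair in the output comes from different inputs. Then each of the 296 adjacent output pairs must be directly compared, or the algorithm cannot determine their relative order. So 296 comparisons are necessary; standard merge achieves this.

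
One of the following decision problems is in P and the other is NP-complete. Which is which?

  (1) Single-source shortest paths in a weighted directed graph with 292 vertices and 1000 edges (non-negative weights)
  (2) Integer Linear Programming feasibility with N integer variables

(1) is P: Dijkstra's algorithm runs in O((V+E) log V).
(2) is NP-complete: ILP feasibility is NP-complete (LP relaxation is in P).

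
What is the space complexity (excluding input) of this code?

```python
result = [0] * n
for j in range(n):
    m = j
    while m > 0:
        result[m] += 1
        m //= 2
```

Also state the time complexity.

Space complexity: O(n).
Auxiliary storage grows linearly with the input size n in the worst case.
Time complexity: O(n log n).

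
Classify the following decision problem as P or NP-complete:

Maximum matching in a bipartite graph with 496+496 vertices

This problem is in P: Hopcroft-Karp runs in O(E sqrt(V)).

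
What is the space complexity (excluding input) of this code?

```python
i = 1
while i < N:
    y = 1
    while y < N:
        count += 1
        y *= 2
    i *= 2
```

Space complexity: O(1).
Only a constant amount of auxiliary storage is used; nothing grows with n.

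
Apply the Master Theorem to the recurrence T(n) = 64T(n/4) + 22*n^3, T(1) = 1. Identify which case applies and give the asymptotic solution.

a=64, b=4, f(n)=22*n^3.
log_4(64) = 3, so n^(log_b(a)) = n^3.
f(n) = Theta(n^3), so Case 2 applies.
T(n) = Theta(n^3 log n).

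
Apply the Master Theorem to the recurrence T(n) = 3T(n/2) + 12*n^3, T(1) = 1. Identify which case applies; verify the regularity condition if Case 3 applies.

a=3, b=2, f(n)=12*n^3.
log_2(3) = 1.585 < 3.
f(n) = Omega(n^(1.585+epsilon)) for some epsilon > 0, so Case 3 is the candidate.
Regularity: a*f(n/b) = 3*12*(n/2)^3 = (3/8)*12*n^3 <= c*f(n) with c = 3/8 < 1. Satisfied.
Case 3: T(n) = Theta(n^3).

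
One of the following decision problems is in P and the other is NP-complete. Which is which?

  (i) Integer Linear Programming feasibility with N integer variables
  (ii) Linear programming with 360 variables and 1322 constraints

(i) is NP-complete: ILP feasibility is NP-complete (LP relaxation is in P).
(ii) is P: the ellipsoid and interior-point methods run in polynomial time.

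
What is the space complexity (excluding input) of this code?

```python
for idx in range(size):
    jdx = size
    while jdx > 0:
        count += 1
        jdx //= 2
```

Space complexity: O(1).
Only a constant amount of auxiliary storage is used; nothing grows with n.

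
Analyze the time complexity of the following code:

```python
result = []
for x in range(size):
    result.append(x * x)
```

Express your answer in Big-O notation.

Time complexity: O(n).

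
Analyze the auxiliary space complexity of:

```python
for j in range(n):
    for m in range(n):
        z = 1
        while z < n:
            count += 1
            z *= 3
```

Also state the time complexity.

Space complexity: O(1).
Only a constant amount of auxiliary storage is used; nothing grows with n.
Time complexity: O(n^2 log n).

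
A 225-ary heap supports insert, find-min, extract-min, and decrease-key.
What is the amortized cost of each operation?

The 225-ary heap has height O(log_225 n). Insert sifts up: O(log_225 n). Find-min reads the root: O(1). Extract-min sifts down comparing 225 children per level: O(225 * log_225 n). Decrease-key sifts up: O(log_225 n).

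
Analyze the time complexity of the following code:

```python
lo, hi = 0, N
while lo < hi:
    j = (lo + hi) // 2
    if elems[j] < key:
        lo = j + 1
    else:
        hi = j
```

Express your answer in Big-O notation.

Time complexity: O(log n).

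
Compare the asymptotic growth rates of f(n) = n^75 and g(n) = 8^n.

g(n) = 8^n grows faster: any exponential with base > 1 dominates every polynomial.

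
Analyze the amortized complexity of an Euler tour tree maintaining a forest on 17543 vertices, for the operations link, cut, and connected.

An Euler tour tree stores each tree's Euler tour as a balanced BST keyed by tour position. On 17543 vertices: link concatenates two tours via O(1) splits/joins of size <= 2*17543 (O(log n)); cut splits the tour at the two occurrences of the edge (O(log n)); connected compares BST roots (O(log n) to find the root). All O(log n) amortized.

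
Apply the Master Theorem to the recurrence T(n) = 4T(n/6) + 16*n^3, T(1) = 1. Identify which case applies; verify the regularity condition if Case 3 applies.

a=4, b=6, f(n)=16*n^3.
log_6(4) = 0.7737 < 3.
f(n) = Omega(n^(0.7737+epsilon)) for some epsilon > 0, so Case 3 is the candidate.
Regularity: a*f(n/b) = 4*16*(n/6)^3 = (4/216)*16*n^3 <= c*f(n) with c = 4/216 < 1. Satisfied.
Case 3: T(n) = Theta(n^3).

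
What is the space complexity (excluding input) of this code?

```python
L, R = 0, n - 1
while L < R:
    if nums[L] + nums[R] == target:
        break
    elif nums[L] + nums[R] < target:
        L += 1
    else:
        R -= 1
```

Space complexity: O(1).
Only a constant amount of auxiliary storage is used; nothing grows with n.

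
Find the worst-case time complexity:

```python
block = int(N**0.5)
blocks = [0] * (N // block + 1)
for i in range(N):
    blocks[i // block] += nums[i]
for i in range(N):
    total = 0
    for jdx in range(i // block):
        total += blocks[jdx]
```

Time complexity: O(n * sqrt(n)).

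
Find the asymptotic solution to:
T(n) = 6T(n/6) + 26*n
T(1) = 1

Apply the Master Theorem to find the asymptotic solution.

a=6, b=6, f(n)=26*n. log_6(6) = 1. Case 2: T(n) = O(n log n).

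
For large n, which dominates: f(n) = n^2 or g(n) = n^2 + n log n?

f(n) = n^2 and g(n) = n^2 + n log n are Theta of each other: the lower-order n log n term is o(n^2); both are Theta(n^2).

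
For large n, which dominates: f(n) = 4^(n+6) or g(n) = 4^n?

f(n) = 4^(n+6) and g(n) = 4^n are Theta of each other: 4^(n+6) = 4^6 * 4^n = Theta(4^n).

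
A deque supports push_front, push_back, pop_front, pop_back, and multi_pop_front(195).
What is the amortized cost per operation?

Assign 2 credits to each push operation. A pop uses 1 saved credit. multi_pop_front(195) uses up to 195 saved credits from previous pushes. Credits never go negative. Amortized cost is O(1).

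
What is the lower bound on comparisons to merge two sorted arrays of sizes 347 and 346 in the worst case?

Adversary: with |347 - 346| <= 1 the inputs can be fully interleaved so that every adjacent pair in the merged output comes from different arrays. Then each of the 692 adjacent pairs must be directly compared, or the algorithm cannot determine their relative order. Standard merge meets this bound.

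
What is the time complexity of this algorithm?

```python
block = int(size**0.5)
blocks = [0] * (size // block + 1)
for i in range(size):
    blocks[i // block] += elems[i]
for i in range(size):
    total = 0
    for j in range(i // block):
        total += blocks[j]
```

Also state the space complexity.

Time complexity: O(n * sqrt(n)).
Space complexity: O(sqrt(n)).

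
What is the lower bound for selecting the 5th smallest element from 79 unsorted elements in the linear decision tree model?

Selecting the 5th smallest of 79 elements requires Omega(n) comparisons. Every element must be compared at least once. The BFPRT algorithm achieves O(n), making this tight.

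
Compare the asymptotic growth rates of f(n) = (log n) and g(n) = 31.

f(n) = (log n) grows faster: any unbounded function dominates a constant.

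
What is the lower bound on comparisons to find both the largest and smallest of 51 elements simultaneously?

Pair elements first (floor(51/2) comparisons), then find max among winners and min among losers. Total: ceil(3*51/2) - 2 = 75 comparisons.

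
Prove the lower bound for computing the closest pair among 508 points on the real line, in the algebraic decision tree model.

Reduction from element distinctness: given 508 reals, the closest-pair distance is 0 iff two are equal. Element distinctness has an Omega(n log n) lower bound in the algebraic decision tree model (Ben-Or). Therefore closest pair on a line also requires Omega(n log n). Sorting then a linear scan achieves this.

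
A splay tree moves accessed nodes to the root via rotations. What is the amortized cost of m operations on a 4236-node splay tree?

Using a potential function Phi = sum of log(size of subtree) for each node, each splay operation has amortized cost O(log n) where n = 4236. Bad individual operations (O(n)) are offset by decreased potential.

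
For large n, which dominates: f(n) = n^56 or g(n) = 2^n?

g(n) = 2^n grows faster: any exponential with base > 1 dominates every polynomial.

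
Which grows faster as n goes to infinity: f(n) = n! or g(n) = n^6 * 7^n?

f(n) = n! grows faster: by Stirling n! ~ (n/e)^n sqrt(2*pi*n); (n/e)^n eventually dominates n^6 * 7^n.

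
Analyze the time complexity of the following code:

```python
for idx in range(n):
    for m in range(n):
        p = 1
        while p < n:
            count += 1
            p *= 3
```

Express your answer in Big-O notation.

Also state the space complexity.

Time complexity: O(n^2 log n).
Space complexity: O(1).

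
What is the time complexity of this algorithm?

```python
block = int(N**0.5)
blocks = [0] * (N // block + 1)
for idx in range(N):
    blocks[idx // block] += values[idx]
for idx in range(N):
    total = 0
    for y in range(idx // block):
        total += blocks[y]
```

Time complexity: O(n * sqrt(n)).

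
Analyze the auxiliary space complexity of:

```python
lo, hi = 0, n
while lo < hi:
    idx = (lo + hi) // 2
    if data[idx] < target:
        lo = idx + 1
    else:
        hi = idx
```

Space complexity: O(1).
Only a constant amount of auxiliary storage is used; nothing grows with n.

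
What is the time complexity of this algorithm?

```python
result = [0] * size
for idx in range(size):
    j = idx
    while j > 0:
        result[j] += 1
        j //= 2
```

Time complexity: O(n log n).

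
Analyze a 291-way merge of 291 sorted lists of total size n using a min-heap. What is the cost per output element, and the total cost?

Maintain a min-heap of size 291 holding the current head of each list. Each output step does one extract-min (O(log 291)) and one insert of that list's next element (O(log 291)). Each of the n elements passes through the heap exactly once, so the total cost is O(n log 291), i.e. O(log 291) per output element.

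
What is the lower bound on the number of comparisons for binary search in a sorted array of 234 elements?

With 234 possible positions, we need at least ceil(log_2(234)) = 8 comparisons. Each comparison splits the remaining candidates by at most half.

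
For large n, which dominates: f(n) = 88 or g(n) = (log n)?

g(n) = (log n) grows faster: any unbounded function dominates a constant.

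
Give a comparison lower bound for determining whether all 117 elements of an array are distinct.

In the algebraic decision-tree model, the YES region for element distinctness on 117 elements has 117! connected components (one per ordering). Ben-Or's theorem then gives a lower bound of Omega(log(n!)) = Omega(n log n).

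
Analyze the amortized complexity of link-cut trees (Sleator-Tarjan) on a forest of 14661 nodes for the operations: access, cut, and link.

Link-cut trees represent the forest using splay trees over preferred paths. With potential Phi = sum over nodes of log(size of virtual subtree), each access on 14661 nodes is O(log 14661) = O(log n) amortized by the splay-tree access lemma. Cut and link are O(1) plus one access.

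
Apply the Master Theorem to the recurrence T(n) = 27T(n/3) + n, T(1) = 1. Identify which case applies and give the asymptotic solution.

a=27, b=3, f(n)=n.
log_3(27) = 3 > 1.
Since f(n) = O(n^1) is polynomially smaller than n^3, Case 1 applies.
T(n) = Theta(n^3).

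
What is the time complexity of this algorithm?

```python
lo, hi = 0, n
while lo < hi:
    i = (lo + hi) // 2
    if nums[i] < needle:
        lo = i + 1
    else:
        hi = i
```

Time complexity: O(log n).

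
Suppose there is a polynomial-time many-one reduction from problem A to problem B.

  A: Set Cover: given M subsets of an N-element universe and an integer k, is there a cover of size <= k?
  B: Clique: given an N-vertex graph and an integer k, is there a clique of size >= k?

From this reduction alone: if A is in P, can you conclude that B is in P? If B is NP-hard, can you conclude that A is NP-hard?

A poly-time reduction A <=_p B transfers tractability DOWN (B easy => A easy) and hardness UP (A hard => B hard), not the reverse.
From A in P, the reduction alone does NOT give B in P: any problem in P trivially reduces to SAT, yet SAT is not known to be in P.
From B NP-hard, the reduction alone does NOT give A NP-hard: again, easy problems reduce to hard ones.
(Here in fact A is NP-complete and B is NP-complete.)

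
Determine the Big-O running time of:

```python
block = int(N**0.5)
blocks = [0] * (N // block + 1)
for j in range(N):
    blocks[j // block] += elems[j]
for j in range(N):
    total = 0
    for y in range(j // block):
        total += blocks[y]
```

Time complexity: O(n * sqrt(n)).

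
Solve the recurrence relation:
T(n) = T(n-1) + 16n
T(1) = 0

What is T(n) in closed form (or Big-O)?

Unrolling: T(n) = 0 + 16*(2 + 3 + ... + n) = 0 + 16*(n(n+1)/2 - 1) = O(n^2).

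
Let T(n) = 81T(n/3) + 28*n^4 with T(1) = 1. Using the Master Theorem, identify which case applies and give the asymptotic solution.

a=81, b=3, f(n)=28*n^4.
log_3(81) = 4, so n^(log_b(a)) = n^4.
f(n) = Theta(n^4), so Case 2 applies.
T(n) = Theta(n^4 log n).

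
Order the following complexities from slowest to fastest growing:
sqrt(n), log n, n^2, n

Ordered by growth rate: log n < sqrt(n) < n < n^2.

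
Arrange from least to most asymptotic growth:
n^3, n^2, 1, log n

Ordered by growth rate: 1 < log n < n^2 < n^3.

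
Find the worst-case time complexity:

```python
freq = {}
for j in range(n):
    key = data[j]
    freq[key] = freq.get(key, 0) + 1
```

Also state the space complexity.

Time complexity: O(n).
Space complexity: O(n).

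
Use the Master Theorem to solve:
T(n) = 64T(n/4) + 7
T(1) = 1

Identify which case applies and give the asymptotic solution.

a=64, b=4, f(n)=7.
log_4(64) = 3 > 0.
Since f(n) = O(n^0) is polynomially smaller than n^3, Case 1 applies.
T(n) = Theta(n^3).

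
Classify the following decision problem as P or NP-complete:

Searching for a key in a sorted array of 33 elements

This problem is in P: binary search runs in O(log n).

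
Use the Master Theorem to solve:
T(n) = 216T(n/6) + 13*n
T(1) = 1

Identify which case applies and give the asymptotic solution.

a=216, b=6, f(n)=13*n.
log_6(216) = 3 > 1.
Since f(n) = O(n^1) is polynomially smaller than n^3, Case 1 applies.
T(n) = Theta(n^3).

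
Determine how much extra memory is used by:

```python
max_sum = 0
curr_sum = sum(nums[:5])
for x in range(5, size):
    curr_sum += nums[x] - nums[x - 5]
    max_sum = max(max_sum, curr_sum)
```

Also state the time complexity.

Space complexity: O(1).
Only a constant amount of auxiliary storage is used; nothing grows with n.
Time complexity: O(n).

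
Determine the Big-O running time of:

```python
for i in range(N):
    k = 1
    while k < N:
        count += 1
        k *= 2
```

Time complexity: O(n log n).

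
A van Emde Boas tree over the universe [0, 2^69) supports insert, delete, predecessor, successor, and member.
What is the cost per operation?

vEB recursively partitions [0, 590295810358705651712) into sqrt(u) clusters of size sqrt(u). Each operation recurses into either one cluster or the summary, never both: T(u) = T(sqrt(u)) + O(1) => T(u) = O(log log u) = O(log 69). This is worst-case, not just amortized.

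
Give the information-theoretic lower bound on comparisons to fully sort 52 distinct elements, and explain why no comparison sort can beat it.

A comparison sort is a binary decision tree whose leaves are the 52! = 80658175170943878571660636856403766975289505440883277824000000000000 possible output permutations. A binary tree with L leaves has height >= ceil(log_2(L)). So any comparison sort needs >= ceil(log_2(52!)) = 226 comparisons in the worst case.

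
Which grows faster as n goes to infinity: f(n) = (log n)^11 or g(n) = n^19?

g(n) = n^19 grows faster: any positive polynomial dominates any polylog.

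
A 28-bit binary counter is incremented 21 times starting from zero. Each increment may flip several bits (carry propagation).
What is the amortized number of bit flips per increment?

Bit i flips on every 2^i-th increment, so over 21 increments bit i flips floor(21/2^i) times. Summing over i: total flips < 2 * 21. Amortized: < 2 = O(1) per increment.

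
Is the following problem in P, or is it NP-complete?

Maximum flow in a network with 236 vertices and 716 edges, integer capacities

This problem is in P: Edmonds-Karp / push-relabel run in polynomial time.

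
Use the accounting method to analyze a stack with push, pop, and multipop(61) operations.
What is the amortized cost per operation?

Assign 2 credits per push (1 for the push, 1 saved for a future pop). Each pop or element popped by multipop(61) uses 1 saved credit. Total credits never go negative, so amortized cost is O(1).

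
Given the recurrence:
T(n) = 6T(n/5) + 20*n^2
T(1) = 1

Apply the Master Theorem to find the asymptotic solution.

a=6, b=5, f(n)=20*n^2. log_5(6) = 1.113 < 2. Case 3: T(n) = O(n^2).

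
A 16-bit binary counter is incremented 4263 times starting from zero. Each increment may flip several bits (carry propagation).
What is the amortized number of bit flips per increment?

Bit i flips on every 2^i-th increment, so over 4263 increments bit i flips floor(4263/2^i) times. Summing over i: total flips < 2 * 4263. Amortized: < 2 = O(1) per increment.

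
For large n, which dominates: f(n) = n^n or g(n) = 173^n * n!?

g(n) = 173^n * n! grows faster: by Stirling n! ~ sqrt(2 pi n)(n/e)^n, so 173^n n! / n^n ~ (173/e)^n sqrt(2 pi n) -> infinity since 173/e > 1.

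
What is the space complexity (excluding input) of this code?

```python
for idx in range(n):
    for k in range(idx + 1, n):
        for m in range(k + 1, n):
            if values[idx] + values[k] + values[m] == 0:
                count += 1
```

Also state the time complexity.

Space complexity: O(1).
Only a constant amount of auxiliary storage is used; nothing grows with n.
Time complexity: O(n^3).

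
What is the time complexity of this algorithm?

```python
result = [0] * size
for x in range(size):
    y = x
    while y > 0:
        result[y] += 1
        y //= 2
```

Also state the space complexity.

Time complexity: O(n log n).
Space complexity: O(n).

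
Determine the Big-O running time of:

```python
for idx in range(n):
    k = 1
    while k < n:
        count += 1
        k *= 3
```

Time complexity: O(n log n).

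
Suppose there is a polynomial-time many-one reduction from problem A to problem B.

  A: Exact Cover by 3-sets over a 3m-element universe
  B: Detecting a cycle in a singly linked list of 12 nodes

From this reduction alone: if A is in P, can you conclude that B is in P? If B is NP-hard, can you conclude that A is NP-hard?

A poly-time reduction A <=_p B transfers tractability DOWN (B easy => A easy) and hardness UP (A hard => B hard), not the reverse.
From A in P, the reduction alone does NOT give B in P: any problem in P trivially reduces to SAT, yet SAT is not known to be in P.
From B NP-hard, the reduction alone does NOT give A NP-hard: again, easy problems reduce to hard ones.
(Here in fact A is NP-complete and B is in P, so no such reduction is known -- its existence would imply P = NP; the analysis concerns only what the assumed reduction would or would not let you conclude.)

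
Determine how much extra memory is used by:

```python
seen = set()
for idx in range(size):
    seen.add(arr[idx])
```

Space complexity: O(n).
Auxiliary storage grows linearly with the input size n in the worst case.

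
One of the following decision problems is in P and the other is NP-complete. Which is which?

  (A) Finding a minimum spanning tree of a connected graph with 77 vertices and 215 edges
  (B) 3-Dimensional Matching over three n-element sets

(A) is P: Kruskal's / Prim's algorithms run in polynomial time.
(B) is NP-complete: one of Karp's 21 NP-complete problems.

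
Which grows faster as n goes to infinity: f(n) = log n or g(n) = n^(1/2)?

g(n) = n^(1/2) grows faster: any positive power of n dominates log n.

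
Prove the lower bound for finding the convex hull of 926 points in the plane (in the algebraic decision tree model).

Reduction from sorting: given 926 numbers x_1,...,x_{926}, map x_i to the point (x_i, x_i^2) on the parabola y = x^2. All points are on the convex hull, and walking the hull gives them in sorted x-order. Since sorting requires Omega(n log n), so does planar convex hull.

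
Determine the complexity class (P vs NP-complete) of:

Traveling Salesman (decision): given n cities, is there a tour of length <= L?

This problem is NP-complete: reduces from Hamiltonian Cycle.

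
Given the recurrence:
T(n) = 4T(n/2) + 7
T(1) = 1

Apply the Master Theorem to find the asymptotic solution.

a=4, b=2, f(n)=7. log_2(4) = 2. Case 1 of Master Theorem: T(n) = O(n^2).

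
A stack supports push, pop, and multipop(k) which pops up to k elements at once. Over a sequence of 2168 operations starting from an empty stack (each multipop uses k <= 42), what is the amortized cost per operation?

Each element is pushed exactly once and popped at most once (whether by pop or as part of a multipop). So the total number of individual pops over the whole sequence is at most the number of pushes, which is at most 2168. Total work <= 2 * 2168, hence O(1) amortized per operation.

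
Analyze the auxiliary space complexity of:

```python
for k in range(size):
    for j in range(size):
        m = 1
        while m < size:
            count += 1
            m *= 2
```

Space complexity: O(1).
Only a constant amount of auxiliary storage is used; nothing grows with n.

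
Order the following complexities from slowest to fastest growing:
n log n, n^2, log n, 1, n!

Ordered by growth rate: 1 < log n < n log n < n^2 < n!.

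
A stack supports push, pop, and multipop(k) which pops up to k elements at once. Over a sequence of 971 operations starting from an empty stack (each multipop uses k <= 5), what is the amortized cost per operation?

Each element is pushed exactly once and popped at most once (whether by pop or as part of a multipop). So the total number of individual pops over the whole sequence is at most the number of pushes, which is at most 971. Total work <= 2 * 971, hence O(1) amortized per operation.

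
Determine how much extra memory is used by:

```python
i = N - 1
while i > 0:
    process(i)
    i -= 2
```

Space complexity: O(1).
Only a constant amount of auxiliary storage is used; nothing grows with n.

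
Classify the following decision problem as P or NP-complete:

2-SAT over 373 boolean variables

This problem is in P: 2-SAT is solvable in linear time via implication-graph SCCs.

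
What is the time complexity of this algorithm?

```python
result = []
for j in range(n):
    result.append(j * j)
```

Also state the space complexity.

Time complexity: O(n).
Space complexity: O(n).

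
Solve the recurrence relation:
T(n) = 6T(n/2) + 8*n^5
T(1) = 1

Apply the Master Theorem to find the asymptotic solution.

a=6, b=2, f(n)=8*n^5. log_2(6) = 2.585 < 5. Case 3: T(n) = O(n^5).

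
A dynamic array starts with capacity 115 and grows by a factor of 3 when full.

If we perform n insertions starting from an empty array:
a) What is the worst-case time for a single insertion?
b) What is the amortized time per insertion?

(a) Worst-case single insertion: O(n) -- when the array is full at capacity c, the resize copies all c elements, and c can be Theta(n).
(b) Resizes happen at sizes 115, 345, 1035, ... Total copy cost for n insertions: 115 + 345 + ... = O(n) (geometric series with ratio 1/3). Amortized cost per insertion: O(n)/n = O(1).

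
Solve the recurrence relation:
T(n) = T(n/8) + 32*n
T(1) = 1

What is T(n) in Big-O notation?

Geometric series: 32*n*(1 + 1/8 + 1/8^2 + ...) = O(n). T(n) = O(n).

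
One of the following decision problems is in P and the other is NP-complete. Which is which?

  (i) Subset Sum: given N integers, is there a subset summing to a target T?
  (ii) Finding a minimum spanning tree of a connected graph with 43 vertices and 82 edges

(i) is NP-complete: one of Karp's 21 NP-complete problems.
(ii) is P: Kruskal's / Prim's algorithms run in polynomial time.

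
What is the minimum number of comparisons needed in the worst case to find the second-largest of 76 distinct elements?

Lower bound: finding the max needs 76-1 comparisons. By the adversary weight-doubling argument, the max must personally win >= ceil(log_2(76)) = 7 comparisons; the 2nd-largest is among those 7 losers, needing 7-1 more comparisons. Total >= 76-1 + 7-1 = 81. A balanced knockout tournament achieves this.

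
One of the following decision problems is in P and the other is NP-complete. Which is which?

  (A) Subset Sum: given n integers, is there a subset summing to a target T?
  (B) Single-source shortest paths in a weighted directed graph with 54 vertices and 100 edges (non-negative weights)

(A) is NP-complete: one of Karp's 21 NP-complete problems.
(B) is P: Dijkstra's algorithm runs in O((V+E) log V).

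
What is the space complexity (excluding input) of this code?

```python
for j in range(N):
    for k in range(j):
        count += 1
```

Space complexity: O(1).
Only a constant amount of auxiliary storage is used; nothing grows with n.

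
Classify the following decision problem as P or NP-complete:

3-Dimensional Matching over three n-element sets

This problem is NP-complete: one of Karp's 21 NP-complete problems.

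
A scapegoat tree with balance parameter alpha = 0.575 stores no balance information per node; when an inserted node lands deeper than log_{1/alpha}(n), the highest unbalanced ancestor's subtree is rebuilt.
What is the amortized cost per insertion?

Search/insert path is O(log n). A rebuild of a subtree of size s costs O(s), but with alpha = 0.575 at least Omega(s) insertions must have occurred in that subtree since its last rebuild. Charging O(1) of the rebuild to each such insertion gives O(log n) amortized.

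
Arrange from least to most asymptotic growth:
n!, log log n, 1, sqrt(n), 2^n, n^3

Ordered by growth rate: 1 < log log n < sqrt(n) < n^3 < 2^n < n!.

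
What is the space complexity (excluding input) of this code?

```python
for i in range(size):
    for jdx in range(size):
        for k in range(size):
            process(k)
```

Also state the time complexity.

Space complexity: O(1).
Only a constant amount of auxiliary storage is used; nothing grows with n.
Time complexity: O(n^3).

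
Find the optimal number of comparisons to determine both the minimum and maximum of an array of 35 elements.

Naive approach: 68 comparisons (34 for max + 34 for min).
Optimal: Compare elements in pairs first (floor(n/2) = 17 comparisons), then find max among winners and min among losers (17 comparisons each).
Total: ceil(3n/2) - 2 = 51 comparisons. An adversary argument shows this is also a lower bound.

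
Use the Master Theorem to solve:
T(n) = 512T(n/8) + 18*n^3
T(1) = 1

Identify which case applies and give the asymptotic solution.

a=512, b=8, f(n)=18*n^3.
log_8(512) = 3, so n^(log_b(a)) = n^3.
f(n) = Theta(n^3), so Case 2 applies.
T(n) = Theta(n^3 log n).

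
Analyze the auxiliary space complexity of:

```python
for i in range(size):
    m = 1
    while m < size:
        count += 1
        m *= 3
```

Space complexity: O(1).
Only a constant amount of auxiliary storage is used; nothing grows with n.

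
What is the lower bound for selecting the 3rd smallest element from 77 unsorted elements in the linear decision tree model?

Selecting the 3rd smallest of 77 elements requires Omega(n) comparisons. Every element must be compared at least once. The BFPRT algorithm achieves O(n), making this tight.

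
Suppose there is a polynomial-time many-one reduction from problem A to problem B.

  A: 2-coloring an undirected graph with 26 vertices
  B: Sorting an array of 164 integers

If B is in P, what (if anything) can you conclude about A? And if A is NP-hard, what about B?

A poly-time reduction A <=_p B means any A-instance can be transformed to a B-instance in poly time.
If B is in P: compose the reduction with B's poly-time algorithm to solve A in poly time, so A is in P.
If A is NP-hard: every NP problem reduces to A, which reduces to B; composing reductions, every NP problem reduces to B, so B is NP-hard.
(Here in fact A is P and B is P.)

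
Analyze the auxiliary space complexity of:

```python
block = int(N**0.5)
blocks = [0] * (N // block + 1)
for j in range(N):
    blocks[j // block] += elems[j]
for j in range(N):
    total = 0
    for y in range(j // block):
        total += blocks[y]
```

Space complexity: O(sqrt(n)).
Storage scales with sqrt(n).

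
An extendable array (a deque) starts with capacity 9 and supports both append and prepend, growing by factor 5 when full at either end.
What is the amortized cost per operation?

Growth at either end copies all elements; capacities form a geometric sequence with ratio 5, so total copy cost over n operations is O(n) (two geometric series). Amortized O(1).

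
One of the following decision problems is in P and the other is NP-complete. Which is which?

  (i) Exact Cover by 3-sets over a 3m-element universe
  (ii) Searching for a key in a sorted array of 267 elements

(i) is NP-complete: one of Karp's 21 NP-complete problems.
(ii) is P: binary search runs in O(log n).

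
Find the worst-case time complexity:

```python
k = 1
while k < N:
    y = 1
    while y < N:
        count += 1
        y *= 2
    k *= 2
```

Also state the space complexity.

Time complexity: O(log^2 n).
Space complexity: O(1).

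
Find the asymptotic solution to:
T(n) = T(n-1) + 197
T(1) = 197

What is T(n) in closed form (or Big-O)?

Unrolling: T(n) = T(n-1) + 197 = T(n-2) + 2*197 = ... = T(1) + (n-1)*197 = 197 + (n-1)*197 = 197n.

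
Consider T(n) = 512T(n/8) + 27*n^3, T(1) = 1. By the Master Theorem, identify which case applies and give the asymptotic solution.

a=512, b=8, f(n)=27*n^3.
log_8(512) = 3, so n^(log_b(a)) = n^3.
f(n) = Theta(n^3), so Case 2 applies.
T(n) = Theta(n^3 log n).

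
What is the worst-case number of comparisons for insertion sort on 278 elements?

Insertion sort on reverse-sorted input: 1 + 2 + ... + (278-1) = 38503 comparisons.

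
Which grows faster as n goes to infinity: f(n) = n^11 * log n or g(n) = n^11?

f(n) = n^11 * log n grows faster: extra log n factor -> infinity.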